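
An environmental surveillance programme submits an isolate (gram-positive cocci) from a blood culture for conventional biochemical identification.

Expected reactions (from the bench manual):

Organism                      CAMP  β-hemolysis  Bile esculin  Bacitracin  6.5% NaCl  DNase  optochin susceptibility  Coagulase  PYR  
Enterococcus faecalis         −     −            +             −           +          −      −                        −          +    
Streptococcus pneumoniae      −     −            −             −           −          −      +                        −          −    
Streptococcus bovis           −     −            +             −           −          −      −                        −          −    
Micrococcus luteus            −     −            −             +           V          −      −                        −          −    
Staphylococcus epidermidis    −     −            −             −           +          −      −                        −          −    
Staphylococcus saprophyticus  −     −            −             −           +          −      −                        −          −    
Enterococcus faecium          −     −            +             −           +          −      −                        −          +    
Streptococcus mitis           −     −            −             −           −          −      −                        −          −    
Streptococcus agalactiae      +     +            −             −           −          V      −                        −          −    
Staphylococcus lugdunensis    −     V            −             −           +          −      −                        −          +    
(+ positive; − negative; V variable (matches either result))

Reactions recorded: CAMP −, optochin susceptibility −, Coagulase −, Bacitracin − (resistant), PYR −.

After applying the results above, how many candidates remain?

4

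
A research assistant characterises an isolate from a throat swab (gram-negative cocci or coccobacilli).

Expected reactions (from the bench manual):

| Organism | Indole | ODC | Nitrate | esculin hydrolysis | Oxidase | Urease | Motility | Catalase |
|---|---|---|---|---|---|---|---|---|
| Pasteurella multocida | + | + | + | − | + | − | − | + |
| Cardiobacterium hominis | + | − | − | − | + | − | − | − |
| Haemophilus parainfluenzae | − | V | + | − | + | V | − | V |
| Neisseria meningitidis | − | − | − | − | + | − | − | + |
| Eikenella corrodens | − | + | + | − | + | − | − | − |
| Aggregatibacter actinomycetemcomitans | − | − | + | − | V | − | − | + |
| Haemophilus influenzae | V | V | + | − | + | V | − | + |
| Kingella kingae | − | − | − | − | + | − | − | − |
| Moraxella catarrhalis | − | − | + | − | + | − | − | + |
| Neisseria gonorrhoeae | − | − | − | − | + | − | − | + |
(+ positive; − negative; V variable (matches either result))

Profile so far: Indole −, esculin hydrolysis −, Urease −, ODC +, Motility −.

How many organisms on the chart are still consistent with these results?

3

esculin hydrolysis −: all 10 remaining candidates are consistent.
Indole −: excludes Pasteurella multocida, Cardiobacterium hominis — 8 left.
Urease −: all 8 remaining candidates are consistent.
Motility −: all 8 remaining candidates are consistent.
ODC +: excludes 5 organisms — 3 left.
Still consistent: Eikenella corrodens, Haemophilus influenzae, Haemophilus parainfluenzae.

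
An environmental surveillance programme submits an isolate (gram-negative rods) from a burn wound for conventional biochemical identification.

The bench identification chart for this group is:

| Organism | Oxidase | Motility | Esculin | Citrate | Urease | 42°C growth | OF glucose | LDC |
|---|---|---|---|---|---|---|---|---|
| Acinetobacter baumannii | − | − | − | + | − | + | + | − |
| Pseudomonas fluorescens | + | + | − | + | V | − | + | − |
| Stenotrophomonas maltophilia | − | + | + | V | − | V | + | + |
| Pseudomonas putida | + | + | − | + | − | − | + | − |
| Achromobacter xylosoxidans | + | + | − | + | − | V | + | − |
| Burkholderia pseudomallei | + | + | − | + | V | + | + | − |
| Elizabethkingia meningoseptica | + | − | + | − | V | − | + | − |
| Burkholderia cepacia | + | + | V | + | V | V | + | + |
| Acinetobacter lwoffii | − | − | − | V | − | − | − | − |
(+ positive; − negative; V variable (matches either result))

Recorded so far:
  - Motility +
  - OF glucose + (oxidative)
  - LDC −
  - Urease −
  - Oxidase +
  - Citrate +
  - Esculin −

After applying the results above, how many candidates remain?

4

Urease −: all 9 remaining candidates are consistent.
Motility +: excludes Acinetobacter baumannii, Elizabethkingia meningoseptica, Acinetobacter lwoffii — 6 left.
Oxidase +: excludes Stenotrophomonas maltophilia — 5 left.
LDC −: excludes Burkholderia cepacia — 4 left.
OF glucose +: all 4 remaining candidates are consistent.
Citrate +: all 4 remaining candidates are consistent.
Esculin −: all 4 remaining candidates are consistent.
Still consistent: Achromobacter xylosoxidans, Burkholderia pseudomallei, Pseudomonas fluorescens, Pseudomonas putida.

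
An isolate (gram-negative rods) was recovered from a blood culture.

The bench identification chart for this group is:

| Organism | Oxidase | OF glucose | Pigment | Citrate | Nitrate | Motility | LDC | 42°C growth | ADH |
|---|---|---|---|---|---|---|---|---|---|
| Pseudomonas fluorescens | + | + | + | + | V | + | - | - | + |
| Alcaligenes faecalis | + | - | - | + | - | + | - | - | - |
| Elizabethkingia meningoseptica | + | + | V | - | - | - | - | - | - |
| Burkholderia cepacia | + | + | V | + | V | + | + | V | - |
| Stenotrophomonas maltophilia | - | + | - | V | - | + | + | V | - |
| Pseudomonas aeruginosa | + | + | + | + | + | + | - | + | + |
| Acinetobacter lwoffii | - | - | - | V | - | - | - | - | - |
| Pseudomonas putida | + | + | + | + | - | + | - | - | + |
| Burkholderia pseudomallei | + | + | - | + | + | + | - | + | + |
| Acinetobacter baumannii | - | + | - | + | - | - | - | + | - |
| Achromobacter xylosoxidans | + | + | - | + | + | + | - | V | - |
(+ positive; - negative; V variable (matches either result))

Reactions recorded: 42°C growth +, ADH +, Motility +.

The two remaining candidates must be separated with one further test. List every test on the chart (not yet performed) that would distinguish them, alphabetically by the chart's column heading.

Pigment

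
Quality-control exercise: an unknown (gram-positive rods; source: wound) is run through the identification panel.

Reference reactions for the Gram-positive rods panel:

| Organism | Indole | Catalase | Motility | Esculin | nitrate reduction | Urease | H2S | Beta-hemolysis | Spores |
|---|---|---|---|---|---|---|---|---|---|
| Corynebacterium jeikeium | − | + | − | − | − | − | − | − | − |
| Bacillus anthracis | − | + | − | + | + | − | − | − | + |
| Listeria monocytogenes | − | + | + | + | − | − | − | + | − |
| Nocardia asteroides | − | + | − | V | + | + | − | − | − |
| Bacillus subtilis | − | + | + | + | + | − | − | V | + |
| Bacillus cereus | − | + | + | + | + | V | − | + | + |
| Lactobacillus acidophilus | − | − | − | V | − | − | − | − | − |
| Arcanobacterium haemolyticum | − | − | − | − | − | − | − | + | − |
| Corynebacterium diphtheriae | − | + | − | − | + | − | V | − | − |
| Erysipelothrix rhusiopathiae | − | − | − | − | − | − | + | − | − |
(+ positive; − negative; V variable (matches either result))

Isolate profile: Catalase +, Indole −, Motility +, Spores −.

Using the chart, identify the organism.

Listeria monocytogenes

Catalase +: excludes Lactobacillus acidophilus, Arcanobacterium haemolyticum, Erysipelothrix rhusiopathiae — 7 left.
Indole −: all 7 remaining candidates are consistent.
Motility +: excludes Corynebacterium jeikeium, Bacillus anthracis, Nocardia asteroides, Corynebacterium diphtheriae — 3 left.
Spores −: excludes Bacillus subtilis, Bacillus cereus — 1 left.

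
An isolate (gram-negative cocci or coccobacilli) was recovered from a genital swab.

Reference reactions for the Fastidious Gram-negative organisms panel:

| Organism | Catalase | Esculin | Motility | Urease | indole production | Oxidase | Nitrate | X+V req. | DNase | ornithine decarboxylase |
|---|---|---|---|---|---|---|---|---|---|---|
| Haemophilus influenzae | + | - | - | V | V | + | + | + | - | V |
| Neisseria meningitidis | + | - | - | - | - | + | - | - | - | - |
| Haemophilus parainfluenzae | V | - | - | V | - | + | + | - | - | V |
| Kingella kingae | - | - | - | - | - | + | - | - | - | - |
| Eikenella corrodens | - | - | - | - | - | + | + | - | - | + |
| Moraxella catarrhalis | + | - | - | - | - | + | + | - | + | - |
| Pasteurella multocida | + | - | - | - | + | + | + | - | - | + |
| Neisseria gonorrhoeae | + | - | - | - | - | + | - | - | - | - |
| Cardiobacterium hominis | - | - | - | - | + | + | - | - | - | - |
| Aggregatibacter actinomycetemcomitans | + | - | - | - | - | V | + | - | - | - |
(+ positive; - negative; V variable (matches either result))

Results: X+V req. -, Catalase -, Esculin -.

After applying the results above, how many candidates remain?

4

Esculin -: all 10 remaining candidates are consistent.
Catalase -: excludes 6 organisms — 4 left.
X+V req. -: all 4 remaining candidates are consistent.
Still consistent: Cardiobacterium hominis, Eikenella corrodens, Haemophilus parainfluenzae, Kingella kingae.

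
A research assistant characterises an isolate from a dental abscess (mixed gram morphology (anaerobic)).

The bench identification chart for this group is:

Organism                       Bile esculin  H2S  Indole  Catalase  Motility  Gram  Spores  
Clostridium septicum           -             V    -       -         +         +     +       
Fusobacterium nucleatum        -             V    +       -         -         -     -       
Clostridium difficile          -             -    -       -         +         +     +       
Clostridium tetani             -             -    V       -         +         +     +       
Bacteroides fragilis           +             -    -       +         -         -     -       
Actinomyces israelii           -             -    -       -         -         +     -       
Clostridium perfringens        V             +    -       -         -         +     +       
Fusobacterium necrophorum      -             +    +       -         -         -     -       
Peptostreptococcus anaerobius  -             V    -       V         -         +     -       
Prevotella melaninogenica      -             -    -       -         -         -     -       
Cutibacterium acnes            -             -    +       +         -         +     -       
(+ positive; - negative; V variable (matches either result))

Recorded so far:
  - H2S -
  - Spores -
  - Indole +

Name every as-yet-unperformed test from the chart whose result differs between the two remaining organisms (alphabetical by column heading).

Catalase, Gram

Spores -: excludes Clostridium septicum, Clostridium difficile, Clostridium tetani, Clostridium perfringens — 7 left.
H2S -: excludes Fusobacterium necrophorum — 6 left.
Indole +: excludes Bacteroides fragilis, Actinomyces israelii, Peptostreptococcus anaerobius, Prevotella melaninogenica — 2 left.
Two candidates remain: Cutibacterium acnes and Fusobacterium nucleatum.
  Bile esculin: - vs - — same for both, does not separate.
  Catalase: Cutibacterium acnes +, Fusobacterium nucleatum - — discriminates.
  Motility: - vs - — same for both, does not separate.
  Gram: Cutibacterium acnes +, Fusobacterium nucleatum - — discriminates.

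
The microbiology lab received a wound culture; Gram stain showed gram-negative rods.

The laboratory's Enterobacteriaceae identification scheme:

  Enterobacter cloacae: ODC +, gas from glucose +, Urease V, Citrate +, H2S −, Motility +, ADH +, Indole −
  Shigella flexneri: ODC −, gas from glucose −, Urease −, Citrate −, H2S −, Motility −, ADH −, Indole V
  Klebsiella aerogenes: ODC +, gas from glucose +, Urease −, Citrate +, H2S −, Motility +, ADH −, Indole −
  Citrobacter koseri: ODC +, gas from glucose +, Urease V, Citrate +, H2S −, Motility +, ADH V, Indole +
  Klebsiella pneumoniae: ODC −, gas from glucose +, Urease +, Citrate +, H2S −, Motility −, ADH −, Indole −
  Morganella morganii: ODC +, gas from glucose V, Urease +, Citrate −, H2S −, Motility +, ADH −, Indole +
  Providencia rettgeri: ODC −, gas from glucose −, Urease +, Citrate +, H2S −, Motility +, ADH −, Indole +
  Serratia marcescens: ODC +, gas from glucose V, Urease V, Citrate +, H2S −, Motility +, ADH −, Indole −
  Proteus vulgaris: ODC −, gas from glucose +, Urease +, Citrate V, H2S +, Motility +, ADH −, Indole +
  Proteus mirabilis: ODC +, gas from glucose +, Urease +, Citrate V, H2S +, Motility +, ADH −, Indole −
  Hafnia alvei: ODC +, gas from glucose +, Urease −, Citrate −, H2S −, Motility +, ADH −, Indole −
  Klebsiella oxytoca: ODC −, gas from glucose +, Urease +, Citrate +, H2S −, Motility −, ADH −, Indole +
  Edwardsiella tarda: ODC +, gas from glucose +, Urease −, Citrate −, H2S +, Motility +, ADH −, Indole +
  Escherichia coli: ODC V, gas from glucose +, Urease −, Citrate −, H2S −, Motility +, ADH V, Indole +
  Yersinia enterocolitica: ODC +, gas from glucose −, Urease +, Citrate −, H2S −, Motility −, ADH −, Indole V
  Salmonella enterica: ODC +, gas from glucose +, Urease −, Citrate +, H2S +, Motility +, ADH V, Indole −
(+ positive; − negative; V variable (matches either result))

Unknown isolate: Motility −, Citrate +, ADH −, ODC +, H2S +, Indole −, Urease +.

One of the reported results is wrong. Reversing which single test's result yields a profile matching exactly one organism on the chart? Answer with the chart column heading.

Motility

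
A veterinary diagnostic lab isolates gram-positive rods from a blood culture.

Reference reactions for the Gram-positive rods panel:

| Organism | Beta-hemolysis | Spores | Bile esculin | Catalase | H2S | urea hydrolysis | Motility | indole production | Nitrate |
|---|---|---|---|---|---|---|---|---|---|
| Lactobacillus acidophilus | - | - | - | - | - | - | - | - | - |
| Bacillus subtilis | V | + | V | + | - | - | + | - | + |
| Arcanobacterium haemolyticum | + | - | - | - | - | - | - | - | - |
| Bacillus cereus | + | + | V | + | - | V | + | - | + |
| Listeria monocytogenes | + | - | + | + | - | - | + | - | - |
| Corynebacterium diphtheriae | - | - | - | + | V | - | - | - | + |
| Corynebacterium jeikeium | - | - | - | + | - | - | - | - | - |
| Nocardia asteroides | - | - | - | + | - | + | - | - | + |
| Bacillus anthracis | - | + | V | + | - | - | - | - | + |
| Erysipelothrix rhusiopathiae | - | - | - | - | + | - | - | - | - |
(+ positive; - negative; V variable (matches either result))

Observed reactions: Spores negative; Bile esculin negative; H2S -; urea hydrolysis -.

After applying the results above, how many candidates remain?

4

Bile esculin -: excludes Listeria monocytogenes — 9 left.
urea hydrolysis -: excludes Nocardia asteroides — 8 left.
H2S -: excludes Erysipelothrix rhusiopathiae — 7 left.
Spores -: excludes Bacillus subtilis, Bacillus cereus, Bacillus anthracis — 4 left.
Still consistent: Arcanobacterium haemolyticum, Corynebacterium diphtheriae, Corynebacterium jeikeium, Lactobacillus acidophilus.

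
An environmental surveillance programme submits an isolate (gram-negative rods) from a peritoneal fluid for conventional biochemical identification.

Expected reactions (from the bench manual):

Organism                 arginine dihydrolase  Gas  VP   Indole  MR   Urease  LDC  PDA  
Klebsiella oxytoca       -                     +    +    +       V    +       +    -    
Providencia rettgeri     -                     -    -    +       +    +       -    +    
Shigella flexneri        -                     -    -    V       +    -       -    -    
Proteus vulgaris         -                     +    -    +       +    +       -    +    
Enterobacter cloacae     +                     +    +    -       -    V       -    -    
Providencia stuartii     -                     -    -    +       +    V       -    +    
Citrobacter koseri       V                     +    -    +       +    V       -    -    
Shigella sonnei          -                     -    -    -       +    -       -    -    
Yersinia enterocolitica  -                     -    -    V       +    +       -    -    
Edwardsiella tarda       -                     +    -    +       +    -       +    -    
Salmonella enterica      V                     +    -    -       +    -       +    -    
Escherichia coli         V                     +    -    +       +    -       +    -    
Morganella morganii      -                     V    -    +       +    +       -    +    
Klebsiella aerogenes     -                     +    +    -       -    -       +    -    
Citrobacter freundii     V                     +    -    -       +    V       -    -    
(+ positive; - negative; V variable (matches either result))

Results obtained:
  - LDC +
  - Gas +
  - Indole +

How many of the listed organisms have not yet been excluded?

3

Indole +: excludes 5 organisms — 10 left.
LDC +: excludes 7 organisms — 3 left.
Gas +: all 3 remaining candidates are consistent.
Still consistent: Edwardsiella tarda, Escherichia coli, Klebsiella oxytoca.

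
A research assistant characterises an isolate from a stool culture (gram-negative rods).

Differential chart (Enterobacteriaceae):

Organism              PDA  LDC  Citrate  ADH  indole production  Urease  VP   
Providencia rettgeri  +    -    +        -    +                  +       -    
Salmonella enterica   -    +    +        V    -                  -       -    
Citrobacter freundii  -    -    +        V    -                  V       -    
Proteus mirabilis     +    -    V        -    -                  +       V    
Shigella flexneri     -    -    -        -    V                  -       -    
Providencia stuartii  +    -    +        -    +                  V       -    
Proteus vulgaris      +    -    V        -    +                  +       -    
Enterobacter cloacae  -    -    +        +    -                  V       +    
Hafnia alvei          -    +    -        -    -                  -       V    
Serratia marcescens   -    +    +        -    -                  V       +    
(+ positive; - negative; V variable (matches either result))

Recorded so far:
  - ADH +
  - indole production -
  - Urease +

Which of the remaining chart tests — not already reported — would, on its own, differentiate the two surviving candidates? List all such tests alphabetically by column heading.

indole production -: excludes Providencia rettgeri, Providencia stuartii, Proteus vulgaris — 7 left.
Urease +: excludes Salmonella enterica, Shigella flexneri, Hafnia alvei — 4 left.
ADH +: excludes Proteus mirabilis, Serratia marcescens — 2 left.
Two candidates remain: Citrobacter freundii and Enterobacter cloacae.
  PDA: - vs - — same for both, does not separate.
  LDC: - vs - — same for both, does not separate.
  Citrate: + vs + — same for both, does not separate.
  VP: Citrobacter freundii -, Enterobacter cloacae + — discriminates.

VP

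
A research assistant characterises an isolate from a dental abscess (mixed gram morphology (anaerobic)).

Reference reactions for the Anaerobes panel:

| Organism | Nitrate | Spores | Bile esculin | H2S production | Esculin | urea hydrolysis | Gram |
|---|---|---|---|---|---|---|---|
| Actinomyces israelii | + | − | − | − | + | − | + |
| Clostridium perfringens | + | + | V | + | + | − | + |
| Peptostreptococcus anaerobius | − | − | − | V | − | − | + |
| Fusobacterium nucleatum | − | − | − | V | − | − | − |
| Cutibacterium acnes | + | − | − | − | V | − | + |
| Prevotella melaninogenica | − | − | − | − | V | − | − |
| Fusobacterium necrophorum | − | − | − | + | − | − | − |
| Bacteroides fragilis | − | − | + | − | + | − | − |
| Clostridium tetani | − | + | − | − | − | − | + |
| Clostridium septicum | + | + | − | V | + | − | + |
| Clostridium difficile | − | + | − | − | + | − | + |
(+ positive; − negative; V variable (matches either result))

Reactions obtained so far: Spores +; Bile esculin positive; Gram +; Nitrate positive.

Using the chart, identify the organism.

Bile esculin +: excludes 9 organisms — 2 left.
Gram +: excludes Bacteroides fragilis — 1 left.
Spores +: the one remaining candidate is consistent.
Nitrate +: the one remaining candidate is consistent.

Clostridium perfringens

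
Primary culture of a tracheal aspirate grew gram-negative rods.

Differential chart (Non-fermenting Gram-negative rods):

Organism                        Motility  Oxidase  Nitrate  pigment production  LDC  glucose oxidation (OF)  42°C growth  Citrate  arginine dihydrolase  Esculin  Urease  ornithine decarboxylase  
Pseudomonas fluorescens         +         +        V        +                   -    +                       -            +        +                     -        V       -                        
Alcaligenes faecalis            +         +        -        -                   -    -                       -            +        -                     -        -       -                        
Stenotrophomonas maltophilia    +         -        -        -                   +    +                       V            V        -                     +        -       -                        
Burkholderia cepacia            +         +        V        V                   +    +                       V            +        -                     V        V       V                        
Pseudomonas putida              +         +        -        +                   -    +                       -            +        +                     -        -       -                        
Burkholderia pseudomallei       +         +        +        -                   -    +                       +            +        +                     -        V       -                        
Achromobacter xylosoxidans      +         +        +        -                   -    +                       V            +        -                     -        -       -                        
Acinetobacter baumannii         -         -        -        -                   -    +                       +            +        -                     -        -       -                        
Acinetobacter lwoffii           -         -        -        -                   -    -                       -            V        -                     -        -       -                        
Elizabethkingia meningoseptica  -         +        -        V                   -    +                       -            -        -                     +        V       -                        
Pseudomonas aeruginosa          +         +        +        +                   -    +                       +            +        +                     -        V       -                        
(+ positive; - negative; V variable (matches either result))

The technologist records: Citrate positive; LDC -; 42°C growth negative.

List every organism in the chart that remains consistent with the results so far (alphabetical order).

LDC -: excludes Stenotrophomonas maltophilia, Burkholderia cepacia — 9 left.
Citrate +: excludes Elizabethkingia meningoseptica — 8 left.
42°C growth -: excludes Burkholderia pseudomallei, Acinetobacter baumannii, Pseudomonas aeruginosa — 5 left.

Achromobacter xylosoxidans, Acinetobacter lwoffii, Alcaligenes faecalis, Pseudomonas fluorescens, Pseudomonas putida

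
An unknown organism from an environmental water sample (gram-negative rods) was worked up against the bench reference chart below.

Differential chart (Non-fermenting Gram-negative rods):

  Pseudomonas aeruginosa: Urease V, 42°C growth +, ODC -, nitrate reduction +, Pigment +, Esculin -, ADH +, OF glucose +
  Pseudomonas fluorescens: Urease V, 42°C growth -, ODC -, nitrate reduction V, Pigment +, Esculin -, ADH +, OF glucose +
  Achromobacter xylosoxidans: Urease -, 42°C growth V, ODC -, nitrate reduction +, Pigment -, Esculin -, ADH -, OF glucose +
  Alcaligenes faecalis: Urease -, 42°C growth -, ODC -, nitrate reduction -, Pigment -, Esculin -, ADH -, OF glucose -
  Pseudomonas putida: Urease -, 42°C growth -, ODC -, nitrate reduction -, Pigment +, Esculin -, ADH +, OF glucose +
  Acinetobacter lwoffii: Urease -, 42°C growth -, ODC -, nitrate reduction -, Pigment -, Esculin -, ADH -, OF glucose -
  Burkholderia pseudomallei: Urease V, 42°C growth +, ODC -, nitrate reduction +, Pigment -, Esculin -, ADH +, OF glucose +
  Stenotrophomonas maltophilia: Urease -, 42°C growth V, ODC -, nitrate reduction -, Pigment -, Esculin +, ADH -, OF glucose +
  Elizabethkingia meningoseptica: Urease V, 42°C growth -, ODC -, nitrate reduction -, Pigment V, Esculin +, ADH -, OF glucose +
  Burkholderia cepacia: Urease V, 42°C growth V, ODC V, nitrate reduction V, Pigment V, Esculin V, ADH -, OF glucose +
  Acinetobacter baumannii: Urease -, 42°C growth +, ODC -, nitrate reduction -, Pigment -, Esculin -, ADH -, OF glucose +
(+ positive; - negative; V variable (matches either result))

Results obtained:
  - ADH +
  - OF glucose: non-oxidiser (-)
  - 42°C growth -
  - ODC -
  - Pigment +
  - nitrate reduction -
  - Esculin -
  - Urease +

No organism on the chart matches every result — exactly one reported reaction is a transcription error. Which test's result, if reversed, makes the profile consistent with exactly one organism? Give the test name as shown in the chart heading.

OF glucose

As reported, no row in the chart matches all 8 reactions.
Reversing nitrate reduction → still no organism matches.
Reversing 42°C growth → still no organism matches.
Reversing Urease → still no organism matches.
Reversing OF glucose (to +) → unique match: Pseudomonas fluorescens.
Reversing ODC → still no organism matches.
Reversing ADH → still no organism matches.
Reversing Esculin → still no organism matches.
Reversing Pigment → still no organism matches.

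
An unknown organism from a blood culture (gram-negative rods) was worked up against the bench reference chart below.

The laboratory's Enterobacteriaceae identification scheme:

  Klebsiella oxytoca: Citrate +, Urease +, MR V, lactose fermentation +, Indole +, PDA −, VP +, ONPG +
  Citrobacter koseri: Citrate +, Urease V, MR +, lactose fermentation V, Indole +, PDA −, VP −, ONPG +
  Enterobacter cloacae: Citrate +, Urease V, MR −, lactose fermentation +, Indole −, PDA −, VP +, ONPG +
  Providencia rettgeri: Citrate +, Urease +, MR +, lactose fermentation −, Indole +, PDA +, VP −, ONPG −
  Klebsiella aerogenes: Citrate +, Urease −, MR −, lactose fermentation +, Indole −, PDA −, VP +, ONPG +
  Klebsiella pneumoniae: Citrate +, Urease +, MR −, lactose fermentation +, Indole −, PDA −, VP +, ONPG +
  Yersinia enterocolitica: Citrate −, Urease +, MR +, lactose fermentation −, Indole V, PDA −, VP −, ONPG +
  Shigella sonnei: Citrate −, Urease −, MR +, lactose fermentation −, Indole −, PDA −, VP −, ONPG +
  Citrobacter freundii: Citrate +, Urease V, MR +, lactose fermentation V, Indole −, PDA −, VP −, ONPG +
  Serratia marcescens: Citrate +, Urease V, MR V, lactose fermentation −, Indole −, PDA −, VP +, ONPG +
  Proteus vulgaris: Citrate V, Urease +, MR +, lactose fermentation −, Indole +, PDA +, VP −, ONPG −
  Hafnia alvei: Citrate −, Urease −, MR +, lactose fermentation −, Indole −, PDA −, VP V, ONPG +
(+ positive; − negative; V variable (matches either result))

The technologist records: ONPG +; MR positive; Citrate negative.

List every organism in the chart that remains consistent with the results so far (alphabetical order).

Hafnia alvei, Shigella sonnei, Yersinia enterocolitica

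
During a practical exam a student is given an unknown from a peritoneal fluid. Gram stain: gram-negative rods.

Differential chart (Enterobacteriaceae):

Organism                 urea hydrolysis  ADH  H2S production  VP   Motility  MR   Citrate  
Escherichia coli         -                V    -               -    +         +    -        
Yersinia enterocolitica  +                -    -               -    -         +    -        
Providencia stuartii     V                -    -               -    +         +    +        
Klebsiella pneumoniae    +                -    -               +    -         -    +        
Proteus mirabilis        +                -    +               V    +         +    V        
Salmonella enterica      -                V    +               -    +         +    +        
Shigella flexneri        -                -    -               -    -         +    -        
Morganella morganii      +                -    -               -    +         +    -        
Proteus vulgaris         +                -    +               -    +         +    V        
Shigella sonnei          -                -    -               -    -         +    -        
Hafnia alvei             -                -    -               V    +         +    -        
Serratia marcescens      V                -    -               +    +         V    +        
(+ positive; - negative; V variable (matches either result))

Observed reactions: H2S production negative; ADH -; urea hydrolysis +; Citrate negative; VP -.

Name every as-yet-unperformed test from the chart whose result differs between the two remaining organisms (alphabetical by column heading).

Motility

ADH -: all 12 remaining candidates are consistent.
VP -: excludes Klebsiella pneumoniae, Serratia marcescens — 10 left.
Citrate -: excludes Providencia stuartii, Salmonella enterica — 8 left.
urea hydrolysis +: excludes Escherichia coli, Shigella flexneri, Shigella sonnei, Hafnia alvei — 4 left.
H2S production -: excludes Proteus mirabilis, Proteus vulgaris — 2 left.
Two candidates remain: Morganella morganii and Yersinia enterocolitica.
  Motility: Morganella morganii +, Yersinia enterocolitica - — discriminates.
  MR: + vs + — same for both, does not separate.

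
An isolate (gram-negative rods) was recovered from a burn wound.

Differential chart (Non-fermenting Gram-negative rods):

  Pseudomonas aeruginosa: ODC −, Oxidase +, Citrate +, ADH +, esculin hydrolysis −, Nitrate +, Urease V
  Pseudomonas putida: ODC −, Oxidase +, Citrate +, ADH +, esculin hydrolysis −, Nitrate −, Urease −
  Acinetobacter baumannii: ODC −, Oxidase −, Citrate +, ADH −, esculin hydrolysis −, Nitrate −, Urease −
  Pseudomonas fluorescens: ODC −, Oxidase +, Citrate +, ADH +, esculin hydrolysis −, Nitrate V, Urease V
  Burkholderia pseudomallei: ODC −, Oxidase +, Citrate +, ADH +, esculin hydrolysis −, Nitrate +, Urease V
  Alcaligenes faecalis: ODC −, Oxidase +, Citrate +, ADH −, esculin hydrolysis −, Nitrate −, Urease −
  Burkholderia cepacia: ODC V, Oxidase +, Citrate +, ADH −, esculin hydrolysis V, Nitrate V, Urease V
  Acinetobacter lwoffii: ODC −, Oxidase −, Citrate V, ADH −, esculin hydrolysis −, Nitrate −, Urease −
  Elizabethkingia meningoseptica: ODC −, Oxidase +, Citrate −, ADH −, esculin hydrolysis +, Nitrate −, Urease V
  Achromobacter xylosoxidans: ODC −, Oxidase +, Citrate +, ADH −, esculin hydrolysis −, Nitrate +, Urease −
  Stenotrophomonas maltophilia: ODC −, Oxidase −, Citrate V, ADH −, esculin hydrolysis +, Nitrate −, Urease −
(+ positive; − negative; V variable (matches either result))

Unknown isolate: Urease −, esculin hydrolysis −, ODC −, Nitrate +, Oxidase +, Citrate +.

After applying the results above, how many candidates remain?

Oxidase +: excludes Acinetobacter baumannii, Acinetobacter lwoffii, Stenotrophomonas maltophilia — 8 left.
ODC −: all 8 remaining candidates are consistent.
Citrate +: excludes Elizabethkingia meningoseptica — 7 left.
Urease −: all 7 remaining candidates are consistent.
esculin hydrolysis −: all 7 remaining candidates are consistent.
Nitrate +: excludes Pseudomonas putida, Alcaligenes faecalis — 5 left.
Still consistent: Achromobacter xylosoxidans, Burkholderia cepacia, Burkholderia pseudomallei, Pseudomonas aeruginosa, Pseudomonas fluorescens.

5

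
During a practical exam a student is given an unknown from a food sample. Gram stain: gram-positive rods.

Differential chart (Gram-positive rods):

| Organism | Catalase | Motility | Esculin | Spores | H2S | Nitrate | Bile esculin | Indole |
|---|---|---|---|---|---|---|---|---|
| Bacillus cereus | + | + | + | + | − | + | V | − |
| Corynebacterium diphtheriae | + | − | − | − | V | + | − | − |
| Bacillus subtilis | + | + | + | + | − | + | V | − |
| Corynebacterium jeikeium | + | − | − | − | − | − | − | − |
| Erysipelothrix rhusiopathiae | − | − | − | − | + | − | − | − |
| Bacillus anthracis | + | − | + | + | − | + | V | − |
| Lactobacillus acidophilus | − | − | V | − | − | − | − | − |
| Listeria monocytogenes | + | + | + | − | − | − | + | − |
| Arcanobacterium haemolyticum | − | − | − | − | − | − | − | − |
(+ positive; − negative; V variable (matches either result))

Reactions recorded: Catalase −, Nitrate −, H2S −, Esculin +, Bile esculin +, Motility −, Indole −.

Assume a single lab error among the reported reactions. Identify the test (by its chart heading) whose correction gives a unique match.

Bile esculin

As reported, no row in the chart matches all 7 reactions.
Reversing Indole → still no organism matches.
Reversing H2S → still no organism matches.
Reversing Catalase → still no organism matches.
Reversing Nitrate → still no organism matches.
Reversing Motility → still no organism matches.
Reversing Bile esculin (to −) → unique match: Lactobacillus acidophilus.
Reversing Esculin → still no organism matches.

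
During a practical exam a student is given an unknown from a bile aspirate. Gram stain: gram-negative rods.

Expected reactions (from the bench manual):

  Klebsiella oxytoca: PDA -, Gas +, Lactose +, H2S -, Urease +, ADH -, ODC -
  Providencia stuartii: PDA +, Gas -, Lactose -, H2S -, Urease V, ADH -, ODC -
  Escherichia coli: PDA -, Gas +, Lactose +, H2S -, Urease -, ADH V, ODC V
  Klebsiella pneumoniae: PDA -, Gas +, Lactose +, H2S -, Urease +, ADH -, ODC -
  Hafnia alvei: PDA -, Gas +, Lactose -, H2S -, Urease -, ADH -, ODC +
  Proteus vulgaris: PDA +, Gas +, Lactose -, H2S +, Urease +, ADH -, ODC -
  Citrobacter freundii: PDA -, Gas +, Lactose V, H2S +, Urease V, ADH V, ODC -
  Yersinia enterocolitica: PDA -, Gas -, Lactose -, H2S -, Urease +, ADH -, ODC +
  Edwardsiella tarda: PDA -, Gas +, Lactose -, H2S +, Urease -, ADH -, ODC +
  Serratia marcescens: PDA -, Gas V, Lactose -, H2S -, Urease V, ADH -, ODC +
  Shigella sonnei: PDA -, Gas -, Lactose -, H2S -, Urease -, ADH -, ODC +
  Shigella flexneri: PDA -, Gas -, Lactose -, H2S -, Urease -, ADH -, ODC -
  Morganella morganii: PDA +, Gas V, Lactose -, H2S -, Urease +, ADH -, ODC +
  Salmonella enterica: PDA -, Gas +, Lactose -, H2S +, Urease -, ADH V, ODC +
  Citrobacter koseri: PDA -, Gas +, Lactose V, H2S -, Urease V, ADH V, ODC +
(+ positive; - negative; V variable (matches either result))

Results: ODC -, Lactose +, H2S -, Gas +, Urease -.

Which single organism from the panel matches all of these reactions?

Escherichia coli

Gas +: excludes Providencia stuartii, Yersinia enterocolitica, Shigella sonnei, Shigella flexneri — 11 left.
ODC -: excludes 6 organisms — 5 left.
H2S -: excludes Proteus vulgaris, Citrobacter freundii — 3 left.
Urease -: excludes Klebsiella oxytoca, Klebsiella pneumoniae — 1 left.
Lactose +: the one remaining candidate is consistent.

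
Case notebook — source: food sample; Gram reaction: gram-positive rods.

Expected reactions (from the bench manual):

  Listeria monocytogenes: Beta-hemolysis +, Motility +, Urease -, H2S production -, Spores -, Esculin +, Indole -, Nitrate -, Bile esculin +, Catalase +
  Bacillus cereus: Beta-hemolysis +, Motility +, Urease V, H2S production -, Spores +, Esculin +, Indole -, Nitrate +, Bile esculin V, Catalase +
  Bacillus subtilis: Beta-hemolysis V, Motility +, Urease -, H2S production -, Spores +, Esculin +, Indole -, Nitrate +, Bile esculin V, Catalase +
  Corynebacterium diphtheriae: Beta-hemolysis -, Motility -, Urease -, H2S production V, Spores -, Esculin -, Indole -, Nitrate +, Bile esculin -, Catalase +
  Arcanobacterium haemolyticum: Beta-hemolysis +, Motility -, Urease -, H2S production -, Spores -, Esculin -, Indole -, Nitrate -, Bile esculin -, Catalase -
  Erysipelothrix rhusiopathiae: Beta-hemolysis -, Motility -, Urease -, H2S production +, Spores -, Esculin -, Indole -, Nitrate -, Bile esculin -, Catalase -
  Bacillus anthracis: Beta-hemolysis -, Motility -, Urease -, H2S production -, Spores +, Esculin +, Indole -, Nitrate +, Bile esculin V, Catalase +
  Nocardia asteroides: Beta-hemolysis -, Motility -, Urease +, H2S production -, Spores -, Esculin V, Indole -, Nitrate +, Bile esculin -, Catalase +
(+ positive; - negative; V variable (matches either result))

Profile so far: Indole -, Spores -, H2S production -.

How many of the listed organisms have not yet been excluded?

Spores -: excludes Bacillus cereus, Bacillus subtilis, Bacillus anthracis — 5 left.
H2S production -: excludes Erysipelothrix rhusiopathiae — 4 left.
Indole -: all 4 remaining candidates are consistent.
Still consistent: Arcanobacterium haemolyticum, Corynebacterium diphtheriae, Listeria monocytogenes, Nocardia asteroides.

4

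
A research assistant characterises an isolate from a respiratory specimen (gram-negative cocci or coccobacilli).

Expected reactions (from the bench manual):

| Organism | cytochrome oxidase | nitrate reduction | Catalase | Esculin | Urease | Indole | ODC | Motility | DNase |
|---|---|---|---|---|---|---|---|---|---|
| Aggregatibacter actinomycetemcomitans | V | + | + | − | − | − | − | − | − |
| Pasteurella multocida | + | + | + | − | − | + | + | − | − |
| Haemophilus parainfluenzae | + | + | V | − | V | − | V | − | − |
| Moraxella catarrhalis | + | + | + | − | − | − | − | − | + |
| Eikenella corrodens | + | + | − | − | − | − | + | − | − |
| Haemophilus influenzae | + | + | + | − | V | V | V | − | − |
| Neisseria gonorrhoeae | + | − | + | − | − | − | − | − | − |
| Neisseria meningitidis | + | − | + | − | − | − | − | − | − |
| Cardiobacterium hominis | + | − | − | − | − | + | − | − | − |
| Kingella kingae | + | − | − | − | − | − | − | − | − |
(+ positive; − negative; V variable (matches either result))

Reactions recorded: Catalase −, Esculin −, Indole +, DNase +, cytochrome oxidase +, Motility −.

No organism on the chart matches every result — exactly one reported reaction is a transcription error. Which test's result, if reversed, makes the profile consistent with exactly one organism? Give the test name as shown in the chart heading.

As reported, no row in the chart matches all 6 reactions.
Reversing Motility → still no organism matches.
Reversing Catalase → still no organism matches.
Reversing Indole → still no organism matches.
Reversing cytochrome oxidase → still no organism matches.
Reversing DNase (to −) → unique match: Cardiobacterium hominis.
Reversing Esculin → still no organism matches.

DNase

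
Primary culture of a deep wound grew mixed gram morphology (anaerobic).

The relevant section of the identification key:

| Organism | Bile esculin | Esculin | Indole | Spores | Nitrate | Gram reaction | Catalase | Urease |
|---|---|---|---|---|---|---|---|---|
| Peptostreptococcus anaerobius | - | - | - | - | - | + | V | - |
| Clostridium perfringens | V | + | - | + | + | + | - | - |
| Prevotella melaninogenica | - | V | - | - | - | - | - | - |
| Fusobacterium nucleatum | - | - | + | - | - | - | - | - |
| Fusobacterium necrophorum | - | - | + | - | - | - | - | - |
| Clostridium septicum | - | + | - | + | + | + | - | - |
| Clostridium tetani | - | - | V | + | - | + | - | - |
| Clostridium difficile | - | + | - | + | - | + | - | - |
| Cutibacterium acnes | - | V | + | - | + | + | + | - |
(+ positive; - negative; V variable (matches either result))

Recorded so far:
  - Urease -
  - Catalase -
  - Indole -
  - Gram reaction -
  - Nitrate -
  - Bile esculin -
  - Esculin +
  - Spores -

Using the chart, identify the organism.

Prevotella melaninogenica

Esculin +: excludes Peptostreptococcus anaerobius, Fusobacterium nucleatum, Fusobacterium necrophorum, Clostridium tetani — 5 left.
Nitrate -: excludes Clostridium perfringens, Clostridium septicum, Cutibacterium acnes — 2 left.
Gram reaction -: excludes Clostridium difficile — 1 left.
Urease -: the one remaining candidate is consistent.
Indole -: the one remaining candidate is consistent.
Spores -: the one remaining candidate is consistent.
Bile esculin -: the one remaining candidate is consistent.
Catalase -: the one remaining candidate is consistent.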